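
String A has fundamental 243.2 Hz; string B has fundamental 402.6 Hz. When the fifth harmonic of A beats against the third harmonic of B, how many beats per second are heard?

Fifth harmonic of the first: 5·243.2 = 1216.0 Hz.
Third harmonic of the second: 3·402.6 = 1207.8 Hz.
f_beat = |1216.0 − 1207.8| = 8.2 Hz.

8.2 Hz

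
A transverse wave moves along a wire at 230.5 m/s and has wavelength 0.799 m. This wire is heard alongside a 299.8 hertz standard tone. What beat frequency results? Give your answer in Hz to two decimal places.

Source frequency f = v/λ = 230.5/0.799 = 288.4856 Hz.
f_beat = |288.4856 − 299.8| = 11.31 Hz.

11.31 Hz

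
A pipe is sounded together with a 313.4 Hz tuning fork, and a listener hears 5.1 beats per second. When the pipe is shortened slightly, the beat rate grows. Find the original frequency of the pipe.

|f − 313.4| = 5.1, so the pipe was at either 308.3 Hz or 318.5 Hz.
A shorter pipe has a higher fundamental; the adjustment raises the pipe's frequency.
The beat rate rose, so the adjustment moved the pipe further from 313.4 Hz — it was already above the reference.

318.5 Hz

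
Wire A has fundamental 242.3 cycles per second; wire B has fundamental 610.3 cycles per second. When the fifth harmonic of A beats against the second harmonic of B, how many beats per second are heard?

Fifth harmonic of the first: 5·242.3 = 1211.5 Hz.
Second harmonic of the second: 2·610.3 = 1220.6 Hz.
f_beat = |1211.5 − 1220.6| = 9.1 Hz.

9.1 Hz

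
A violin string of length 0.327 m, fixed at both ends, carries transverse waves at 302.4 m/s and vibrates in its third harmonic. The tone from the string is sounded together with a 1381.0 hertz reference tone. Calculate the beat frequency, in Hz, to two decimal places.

For a string fixed at both ends, f_n = n·v/(2L) = 3·302.4/(2·0.327) = 1387.1560 Hz.
f_beat = |1387.1560 − 1381.0| = 6.16 Hz.

6.16 Hz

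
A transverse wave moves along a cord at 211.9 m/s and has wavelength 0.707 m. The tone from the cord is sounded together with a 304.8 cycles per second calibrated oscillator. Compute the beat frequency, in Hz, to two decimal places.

Source frequency f = v/λ = 211.9/0.707 = 299.7171 Hz.
f_beat = |299.7171 − 304.8| = 5.08 Hz.

5.08 Hz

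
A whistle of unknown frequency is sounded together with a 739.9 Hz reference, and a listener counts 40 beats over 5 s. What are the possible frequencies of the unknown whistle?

Beat frequency = 40/5 = 8 Hz.
|f − 739.9| = 8, so f = 739.9 ± 8.

731.9 Hz or 747.9 Hz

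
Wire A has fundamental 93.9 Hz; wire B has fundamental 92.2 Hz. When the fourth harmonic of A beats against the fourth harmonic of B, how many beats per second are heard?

6.8 Hz

Fourth harmonic of the first: 4·93.9 = 375.6 Hz.
Fourth harmonic of the second: 4·92.2 = 368.8 Hz.
f_beat = |375.6 − 368.8| = 6.8 Hz.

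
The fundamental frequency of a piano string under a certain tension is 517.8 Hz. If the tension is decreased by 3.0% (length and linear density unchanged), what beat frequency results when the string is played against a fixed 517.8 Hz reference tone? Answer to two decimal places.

For a string, f ∝ √T, so the new frequency is 517.8·√0.970 = 509.9739 Hz.
f_beat = |509.9739 − 517.8| = 7.83 Hz.

7.83 Hz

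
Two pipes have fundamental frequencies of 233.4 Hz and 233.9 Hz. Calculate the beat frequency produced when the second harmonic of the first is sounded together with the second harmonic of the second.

Second harmonic of the first: 2·233.4 = 466.8 Hz.
Second harmonic of the second: 2·233.9 = 467.8 Hz.
f_beat = |466.8 − 467.8| = 1.0 Hz.

1.0 Hz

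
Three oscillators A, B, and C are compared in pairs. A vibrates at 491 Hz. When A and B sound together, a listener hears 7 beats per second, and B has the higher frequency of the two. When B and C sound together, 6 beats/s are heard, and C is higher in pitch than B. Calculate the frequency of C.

B is above A, so f_B = 491 + 7 = 498 Hz.
C is above B, so f_C = 498 + 6 = 504 Hz.

504 Hz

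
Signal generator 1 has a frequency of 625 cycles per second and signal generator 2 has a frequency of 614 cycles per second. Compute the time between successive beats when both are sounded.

0.091 s

f_beat = |625 − 614| = 11 Hz.
Beat period T = 1 / f_beat = 1 / 11 s.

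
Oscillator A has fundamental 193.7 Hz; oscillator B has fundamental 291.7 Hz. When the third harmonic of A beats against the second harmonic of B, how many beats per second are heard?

Third harmonic of the first: 3·193.7 = 581.1 Hz.
Second harmonic of the second: 2·291.7 = 583.4 Hz.
f_beat = |581.1 − 583.4| = 2.3 Hz.

2.3 Hz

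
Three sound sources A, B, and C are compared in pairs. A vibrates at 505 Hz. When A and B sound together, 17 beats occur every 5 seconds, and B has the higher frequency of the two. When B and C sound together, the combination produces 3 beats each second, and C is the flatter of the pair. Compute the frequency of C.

505.4 Hz

A–B: Beat frequency = 17/5 = 3.4 Hz.
B is above A, so f_B = 505 + 3.4 = 508.4 Hz.
C is below B, so f_C = 508.4 − 3 = 505.4 Hz.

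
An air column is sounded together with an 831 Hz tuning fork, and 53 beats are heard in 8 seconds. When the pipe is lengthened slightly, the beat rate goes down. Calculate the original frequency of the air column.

837.625 Hz

Beat frequency = 53/8 = 6.625 Hz.
|f − 831| = 6.625, so the air column was at either 824.375 Hz or 837.625 Hz.
A longer pipe has a lower fundamental; the adjustment lowers the air column's frequency.
The beat rate fell, so the adjustment moved the air column toward 831 Hz — it must have started above the reference.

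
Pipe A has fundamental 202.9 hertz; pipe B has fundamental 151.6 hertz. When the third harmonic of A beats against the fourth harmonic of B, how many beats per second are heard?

2.3 Hz

Third harmonic of the first: 3·202.9 = 608.7 Hz.
Fourth harmonic of the second: 4·151.6 = 606.4 Hz.
f_beat = |608.7 − 606.4| = 2.3 Hz.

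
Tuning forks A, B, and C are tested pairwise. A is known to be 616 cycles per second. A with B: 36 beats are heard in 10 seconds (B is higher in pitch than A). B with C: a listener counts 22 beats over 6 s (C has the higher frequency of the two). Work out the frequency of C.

623.2667 Hz

A–B: Beat frequency = 36/10 = 3.6 Hz.
B is above A, so f_B = 616 + 3.6 = 619.6 Hz.
B–C: Beat frequency = 22/6 = 3.6667 Hz.
C is above B, so f_C = 619.6 + 3.6667 = 623.2667 Hz.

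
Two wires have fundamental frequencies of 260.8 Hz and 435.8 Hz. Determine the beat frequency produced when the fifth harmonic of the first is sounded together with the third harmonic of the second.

Fifth harmonic of the first: 5·260.8 = 1304.0 Hz.
Third harmonic of the second: 3·435.8 = 1307.4 Hz.
f_beat = |1304.0 − 1307.4| = 3.4 Hz.

3.4 Hz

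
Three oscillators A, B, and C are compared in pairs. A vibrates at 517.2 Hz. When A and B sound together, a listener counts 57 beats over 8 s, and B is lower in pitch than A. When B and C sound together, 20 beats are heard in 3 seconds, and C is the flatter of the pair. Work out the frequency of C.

503.4083 Hz

A–B: Beat frequency = 57/8 = 7.125 Hz.
B is below A, so f_B = 517.2 − 7.125 = 510.075 Hz.
B–C: Beat frequency = 20/3 = 6.6667 Hz.
C is below B, so f_C = 510.075 − 6.6667 = 503.4083 Hz.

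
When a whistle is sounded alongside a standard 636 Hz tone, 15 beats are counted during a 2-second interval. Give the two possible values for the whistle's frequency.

Beat frequency = 15/2 = 7.5 Hz.
|f − 636| = 7.5, so f = 636 ± 7.5.

628.5 Hz or 643.5 Hz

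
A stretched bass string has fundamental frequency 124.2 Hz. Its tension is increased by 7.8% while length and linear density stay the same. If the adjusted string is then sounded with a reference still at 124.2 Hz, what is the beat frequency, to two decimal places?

For a string, f ∝ √T, so the new frequency is 124.2·√1.078 = 128.9529 Hz.
f_beat = |128.9529 − 124.2| = 4.75 Hz.

4.75 Hz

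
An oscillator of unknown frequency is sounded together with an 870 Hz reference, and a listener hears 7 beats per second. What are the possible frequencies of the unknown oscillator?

863 Hz or 877 Hz

|f − 870| = 7, so f = 870 ± 7.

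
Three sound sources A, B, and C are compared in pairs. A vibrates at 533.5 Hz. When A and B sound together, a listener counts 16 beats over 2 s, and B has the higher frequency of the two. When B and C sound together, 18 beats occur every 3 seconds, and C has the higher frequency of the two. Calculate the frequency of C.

547.5 Hz

A–B: Beat frequency = 16/2 = 8 Hz.
B is above A, so f_B = 533.5 + 8 = 541.5 Hz.
B–C: Beat frequency = 18/3 = 6 Hz.
C is above B, so f_C = 541.5 + 6 = 547.5 Hz.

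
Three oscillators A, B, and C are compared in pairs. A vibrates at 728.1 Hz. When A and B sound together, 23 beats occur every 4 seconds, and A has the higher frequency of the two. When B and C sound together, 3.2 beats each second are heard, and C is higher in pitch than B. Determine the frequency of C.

A–B: Beat frequency = 23/4 = 5.75 Hz.
B is below A, so f_B = 728.1 − 5.75 = 722.35 Hz.
C is above B, so f_C = 722.35 + 3.2 = 725.55 Hz.

725.55 Hz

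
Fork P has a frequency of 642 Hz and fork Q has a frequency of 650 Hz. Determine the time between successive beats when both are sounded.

f_beat = |642 − 650| = 8 Hz.
Beat period T = 1 / f_beat = 1 / 8 s.

0.125 s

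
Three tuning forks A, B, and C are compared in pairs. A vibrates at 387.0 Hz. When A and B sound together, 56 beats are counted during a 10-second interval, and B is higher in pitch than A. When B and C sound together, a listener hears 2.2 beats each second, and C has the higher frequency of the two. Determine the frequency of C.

394.8 Hz

A–B: Beat frequency = 56/10 = 5.6 Hz.
B is above A, so f_B = 387.0 + 5.6 = 392.6 Hz.
C is above B, so f_C = 392.6 + 2.2 = 394.8 Hz.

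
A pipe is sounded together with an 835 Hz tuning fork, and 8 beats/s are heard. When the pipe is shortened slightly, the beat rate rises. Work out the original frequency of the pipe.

|f − 835| = 8, so the pipe was at either 827 Hz or 843 Hz.
A shorter pipe has a higher fundamental; the adjustment raises the pipe's frequency.
The beat rate rose, so the adjustment moved the pipe further from 835 Hz — it was already above the reference.

843 Hz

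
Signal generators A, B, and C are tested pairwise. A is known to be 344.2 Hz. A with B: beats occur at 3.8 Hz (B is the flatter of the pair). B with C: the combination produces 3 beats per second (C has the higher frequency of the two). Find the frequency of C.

343.4 Hz

B is below A, so f_B = 344.2 − 3.8 = 340.4 Hz.
C is above B, so f_C = 340.4 + 3 = 343.4 Hz.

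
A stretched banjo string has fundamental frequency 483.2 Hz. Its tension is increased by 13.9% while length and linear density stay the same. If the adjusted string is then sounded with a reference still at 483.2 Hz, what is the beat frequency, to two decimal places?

For a string, f ∝ √T, so the new frequency is 483.2·√1.139 = 515.6901 Hz.
f_beat = |515.6901 − 483.2| = 32.49 Hz.

32.49 Hz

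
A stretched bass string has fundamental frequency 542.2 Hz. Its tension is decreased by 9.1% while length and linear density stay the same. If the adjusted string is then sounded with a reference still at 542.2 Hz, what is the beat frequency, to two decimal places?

For a string, f ∝ √T, so the new frequency is 542.2·√0.909 = 516.9416 Hz.
f_beat = |516.9416 − 542.2| = 25.26 Hz.

25.26 Hz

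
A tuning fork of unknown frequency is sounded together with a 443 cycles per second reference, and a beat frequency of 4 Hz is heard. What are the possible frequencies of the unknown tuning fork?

439 Hz or 447 Hz

|f − 443| = 4, so f = 443 ± 4.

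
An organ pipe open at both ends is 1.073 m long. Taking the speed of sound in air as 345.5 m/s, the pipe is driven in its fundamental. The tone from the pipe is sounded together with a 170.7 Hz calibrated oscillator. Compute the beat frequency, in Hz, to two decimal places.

Open pipe: f_n = n·v/(2L) = 1·345.5/(2·1.073) = 160.9972 Hz.
f_beat = |160.9972 − 170.7| = 9.70 Hz.

9.70 Hz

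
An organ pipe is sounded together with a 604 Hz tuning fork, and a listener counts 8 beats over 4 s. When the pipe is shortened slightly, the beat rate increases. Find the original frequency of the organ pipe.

606 Hz

Beat frequency = 8/4 = 2 Hz.
|f − 604| = 2, so the organ pipe was at either 602 Hz or 606 Hz.
A shorter pipe has a higher fundamental; the adjustment raises the organ pipe's frequency.
The beat rate rose, so the adjustment moved the organ pipe further from 604 Hz — it was already above the reference.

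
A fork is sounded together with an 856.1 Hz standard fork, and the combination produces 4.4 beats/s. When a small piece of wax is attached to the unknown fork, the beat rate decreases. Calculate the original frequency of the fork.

860.5 Hz

|f − 856.1| = 4.4, so the fork was at either 851.7 Hz or 860.5 Hz.
Loading a fork with wax lowers its frequency; the adjustment lowers the fork's frequency.
The beat rate fell, so the adjustment moved the fork toward 856.1 Hz — it must have started above the reference.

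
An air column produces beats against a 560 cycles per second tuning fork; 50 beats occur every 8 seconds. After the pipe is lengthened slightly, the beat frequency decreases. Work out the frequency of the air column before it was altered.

566.25 Hz

Beat frequency = 50/8 = 6.25 Hz.
|f − 560| = 6.25, so the air column was at either 553.75 Hz or 566.25 Hz.
A longer pipe has a lower fundamental; the adjustment lowers the air column's frequency.
The beat rate fell, so the adjustment moved the air column toward 560 Hz — it must have started above the reference.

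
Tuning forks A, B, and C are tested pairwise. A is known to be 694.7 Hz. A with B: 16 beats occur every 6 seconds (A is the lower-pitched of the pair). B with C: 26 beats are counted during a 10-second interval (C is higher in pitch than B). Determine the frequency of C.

699.9667 Hz

A–B: Beat frequency = 16/6 = 2.6667 Hz.
B is above A, so f_B = 694.7 + 2.6667 = 697.3667 Hz.
B–C: Beat frequency = 26/10 = 2.6 Hz.
C is above B, so f_C = 697.3667 + 2.6 = 699.9667 Hz.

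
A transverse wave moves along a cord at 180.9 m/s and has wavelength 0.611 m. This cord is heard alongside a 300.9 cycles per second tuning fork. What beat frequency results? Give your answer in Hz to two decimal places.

4.83 Hz

Source frequency f = v/λ = 180.9/0.611 = 296.0720 Hz.
f_beat = |296.0720 − 300.9| = 4.83 Hz.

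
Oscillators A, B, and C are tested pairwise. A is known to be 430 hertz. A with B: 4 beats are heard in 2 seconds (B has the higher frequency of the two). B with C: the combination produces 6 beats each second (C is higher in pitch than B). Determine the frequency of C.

438 Hz

A–B: Beat frequency = 4/2 = 2 Hz.
B is above A, so f_B = 430 + 2 = 432 Hz.
C is above B, so f_C = 432 + 6 = 438 Hz.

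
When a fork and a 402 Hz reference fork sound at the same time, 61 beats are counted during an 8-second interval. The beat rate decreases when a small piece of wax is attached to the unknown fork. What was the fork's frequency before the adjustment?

409.625 Hz

Beat frequency = 61/8 = 7.625 Hz.
|f − 402| = 7.625, so the fork was at either 394.375 Hz or 409.625 Hz.
Loading a fork with wax lowers its frequency; the adjustment lowers the fork's frequency.
The beat rate fell, so the adjustment moved the fork toward 402 Hz — it must have started above the reference.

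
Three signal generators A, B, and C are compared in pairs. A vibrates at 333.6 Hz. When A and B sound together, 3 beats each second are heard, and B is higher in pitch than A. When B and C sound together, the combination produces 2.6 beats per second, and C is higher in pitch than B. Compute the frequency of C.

339.2 Hz

B is above A, so f_B = 333.6 + 3 = 336.6 Hz.
C is above B, so f_C = 336.6 + 2.6 = 339.2 Hz.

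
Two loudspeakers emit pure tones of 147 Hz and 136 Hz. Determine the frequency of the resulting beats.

f_beat = |f₁ − f₂|.
|147 − 136| = 11 Hz.

11 Hz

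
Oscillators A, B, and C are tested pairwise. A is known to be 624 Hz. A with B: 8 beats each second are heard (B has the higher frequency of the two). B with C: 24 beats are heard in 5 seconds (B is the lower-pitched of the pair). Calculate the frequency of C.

B is above A, so f_B = 624 + 8 = 632 Hz.
B–C: Beat frequency = 24/5 = 4.8 Hz.
C is above B, so f_C = 632 + 4.8 = 636.8 Hz.

636.8 Hz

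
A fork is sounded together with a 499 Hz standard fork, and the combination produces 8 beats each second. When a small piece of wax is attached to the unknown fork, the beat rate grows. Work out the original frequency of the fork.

491 Hz

|f − 499| = 8, so the fork was at either 491 Hz or 507 Hz.
Loading a fork with wax lowers its frequency; the adjustment lowers the fork's frequency.
The beat rate rose, so the adjustment moved the fork further from 499 Hz — it was already below the reference.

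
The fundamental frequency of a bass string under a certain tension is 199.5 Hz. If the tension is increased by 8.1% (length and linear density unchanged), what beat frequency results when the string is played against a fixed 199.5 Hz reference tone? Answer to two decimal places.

For a string, f ∝ √T, so the new frequency is 199.5·√1.081 = 207.4224 Hz.
f_beat = |207.4224 − 199.5| = 7.92 Hz.

7.92 Hz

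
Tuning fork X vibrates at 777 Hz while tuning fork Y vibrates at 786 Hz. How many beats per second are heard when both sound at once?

9 Hz

The beat frequency equals the magnitude of the frequency difference.
|777 − 786| = 9 Hz.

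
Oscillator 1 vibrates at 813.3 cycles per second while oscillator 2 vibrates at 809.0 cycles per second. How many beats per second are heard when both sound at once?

Beats arise from superposition of two nearby frequencies; the beat rate is |f₁ − f₂|.
|813.3 − 809.0| = 4.3 Hz.

4.3 Hz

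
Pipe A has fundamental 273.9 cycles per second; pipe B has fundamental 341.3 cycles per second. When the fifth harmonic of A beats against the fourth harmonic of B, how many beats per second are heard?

4.3 Hz

Fifth harmonic of the first: 5·273.9 = 1369.5 Hz.
Fourth harmonic of the second: 4·341.3 = 1365.2 Hz.
f_beat = |1369.5 − 1365.2| = 4.3 Hz.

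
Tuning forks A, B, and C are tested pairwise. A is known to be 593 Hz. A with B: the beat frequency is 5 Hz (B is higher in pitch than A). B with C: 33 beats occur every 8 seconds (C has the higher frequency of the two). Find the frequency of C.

B is above A, so f_B = 593 + 5 = 598 Hz.
B–C: Beat frequency = 33/8 = 4.125 Hz.
C is above B, so f_C = 598 + 4.125 = 602.125 Hz.

602.125 Hz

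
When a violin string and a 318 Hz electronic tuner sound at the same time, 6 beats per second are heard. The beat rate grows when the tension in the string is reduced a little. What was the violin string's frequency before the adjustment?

|f − 318| = 6, so the violin string was at either 312 Hz or 324 Hz.
Lower tension means lower frequency; the adjustment lowers the violin string's frequency.
The beat rate rose, so the adjustment moved the violin string further from 318 Hz — it was already below the reference.

312 Hz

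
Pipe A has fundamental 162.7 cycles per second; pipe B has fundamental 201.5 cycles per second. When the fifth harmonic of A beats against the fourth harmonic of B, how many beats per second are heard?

Fifth harmonic of the first: 5·162.7 = 813.5 Hz.
Fourth harmonic of the second: 4·201.5 = 806.0 Hz.
f_beat = |813.5 − 806.0| = 7.5 Hz.

7.5 Hz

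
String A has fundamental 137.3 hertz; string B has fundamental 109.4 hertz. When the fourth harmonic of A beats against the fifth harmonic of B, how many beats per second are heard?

Fourth harmonic of the first: 4·137.3 = 549.2 Hz.
Fifth harmonic of the second: 5·109.4 = 547.0 Hz.
f_beat = |549.2 − 547.0| = 2.2 Hz.

2.2 Hz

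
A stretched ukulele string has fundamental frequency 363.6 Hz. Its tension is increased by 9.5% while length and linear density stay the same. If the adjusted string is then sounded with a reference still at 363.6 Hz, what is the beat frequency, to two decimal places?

For a string, f ∝ √T, so the new frequency is 363.6·√1.095 = 380.4792 Hz.
f_beat = |380.4792 − 363.6| = 16.88 Hz.

16.88 Hz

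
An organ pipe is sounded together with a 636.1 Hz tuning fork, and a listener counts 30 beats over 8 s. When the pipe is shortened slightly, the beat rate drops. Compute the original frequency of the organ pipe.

Beat frequency = 30/8 = 3.75 Hz.
|f − 636.1| = 3.75, so the organ pipe was at either 632.35 Hz or 639.85 Hz.
A shorter pipe has a higher fundamental; the adjustment raises the organ pipe's frequency.
The beat rate fell, so the adjustment moved the organ pipe toward 636.1 Hz — it must have started below the reference.

632.35 Hz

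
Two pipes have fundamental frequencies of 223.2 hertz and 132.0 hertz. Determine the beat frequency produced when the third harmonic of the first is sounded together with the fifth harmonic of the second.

9.6 Hz

Third harmonic of the first: 3·223.2 = 669.6 Hz.
Fifth harmonic of the second: 5·132.0 = 660.0 Hz.
f_beat = |669.6 − 660.0| = 9.6 Hz.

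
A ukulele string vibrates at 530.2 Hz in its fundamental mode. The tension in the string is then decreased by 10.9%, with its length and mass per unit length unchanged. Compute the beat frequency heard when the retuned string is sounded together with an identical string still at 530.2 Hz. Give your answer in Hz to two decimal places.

29.73 Hz

For a string, f ∝ √T, so the new frequency is 530.2·√0.891 = 500.4706 Hz.
f_beat = |500.4706 − 530.2| = 29.73 Hz.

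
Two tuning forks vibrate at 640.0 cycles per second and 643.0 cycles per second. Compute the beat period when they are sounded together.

0.333 s

f_beat = |640.0 − 643.0| = 3 Hz.
Beat period T = 1 / f_beat = 1 / 3 s.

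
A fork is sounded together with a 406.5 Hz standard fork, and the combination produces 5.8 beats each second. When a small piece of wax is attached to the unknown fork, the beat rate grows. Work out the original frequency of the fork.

400.7 Hz

|f − 406.5| = 5.8, so the fork was at either 400.7 Hz or 412.3 Hz.
Loading a fork with wax lowers its frequency; the adjustment lowers the fork's frequency.
The beat rate rose, so the adjustment moved the fork further from 406.5 Hz — it was already below the reference.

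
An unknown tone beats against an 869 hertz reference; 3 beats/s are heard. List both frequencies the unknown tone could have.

|f − 869| = 3, so f = 869 ± 3.

866 Hz or 872 Hz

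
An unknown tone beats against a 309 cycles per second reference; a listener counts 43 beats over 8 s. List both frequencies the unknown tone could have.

303.625 Hz or 314.375 Hz

Beat frequency = 43/8 = 5.375 Hz.
|f − 309| = 5.375, so f = 309 ± 5.375.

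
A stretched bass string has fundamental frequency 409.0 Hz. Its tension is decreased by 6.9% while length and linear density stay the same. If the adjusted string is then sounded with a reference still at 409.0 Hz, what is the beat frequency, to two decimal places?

For a string, f ∝ √T, so the new frequency is 409.0·√0.931 = 394.6373 Hz.
f_beat = |394.6373 − 409.0| = 14.36 Hz.

14.36 Hz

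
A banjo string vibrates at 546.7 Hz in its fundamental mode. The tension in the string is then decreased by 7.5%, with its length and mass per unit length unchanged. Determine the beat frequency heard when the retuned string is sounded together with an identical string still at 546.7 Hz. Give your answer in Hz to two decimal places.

20.90 Hz

For a string, f ∝ √T, so the new frequency is 546.7·√0.925 = 525.7992 Hz.
f_beat = |525.7992 − 546.7| = 20.90 Hz.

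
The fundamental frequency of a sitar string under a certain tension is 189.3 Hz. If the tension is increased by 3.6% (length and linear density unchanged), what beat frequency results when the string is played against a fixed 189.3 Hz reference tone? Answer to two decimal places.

For a string, f ∝ √T, so the new frequency is 189.3·√1.036 = 192.6773 Hz.
f_beat = |192.6773 − 189.3| = 3.38 Hz.

3.38 Hz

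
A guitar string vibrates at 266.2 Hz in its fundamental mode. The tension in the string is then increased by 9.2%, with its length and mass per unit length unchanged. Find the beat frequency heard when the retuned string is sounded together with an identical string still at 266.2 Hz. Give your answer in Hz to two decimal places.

For a string, f ∝ √T, so the new frequency is 266.2·√1.092 = 278.1758 Hz.
f_beat = |278.1758 − 266.2| = 11.98 Hz.

11.98 Hz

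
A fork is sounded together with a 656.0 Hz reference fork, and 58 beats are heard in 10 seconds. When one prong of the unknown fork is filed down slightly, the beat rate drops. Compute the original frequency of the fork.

Beat frequency = 58/10 = 5.8 Hz.
|f − 656.0| = 5.8, so the fork was at either 650.2 Hz or 661.8 Hz.
Filing a prong removes mass and raises the fork's frequency; the adjustment raises the fork's frequency.
The beat rate fell, so the adjustment moved the fork toward 656.0 Hz — it must have started below the reference.

650.2 Hz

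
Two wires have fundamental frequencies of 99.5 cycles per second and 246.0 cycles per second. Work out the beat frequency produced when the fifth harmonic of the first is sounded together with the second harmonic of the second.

5.5 Hz

Fifth harmonic of the first: 5·99.5 = 497.5 Hz.
Second harmonic of the second: 2·246.0 = 492.0 Hz.
f_beat = |497.5 − 492.0| = 5.5 Hz.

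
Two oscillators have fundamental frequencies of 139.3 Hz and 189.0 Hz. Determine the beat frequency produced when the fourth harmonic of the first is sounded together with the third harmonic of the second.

Fourth harmonic of the first: 4·139.3 = 557.2 Hz.
Third harmonic of the second: 3·189.0 = 567.0 Hz.
f_beat = |557.2 − 567.0| = 9.8 Hz.

9.8 Hz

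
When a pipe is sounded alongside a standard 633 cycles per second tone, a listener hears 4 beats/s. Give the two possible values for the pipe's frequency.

|f − 633| = 4, so f = 633 ± 4.

629 Hz or 637 Hz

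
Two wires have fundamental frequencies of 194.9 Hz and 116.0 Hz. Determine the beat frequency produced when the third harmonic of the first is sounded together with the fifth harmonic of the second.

Third harmonic of the first: 3·194.9 = 584.7 Hz.
Fifth harmonic of the second: 5·116.0 = 580.0 Hz.
f_beat = |584.7 − 580.0| = 4.7 Hz.

4.7 Hz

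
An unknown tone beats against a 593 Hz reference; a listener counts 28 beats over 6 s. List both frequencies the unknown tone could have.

588.3333 Hz or 597.6667 Hz

Beat frequency = 28/6 = 4.6667 Hz.
|f − 593| = 4.6667, so f = 593 ± 4.6667.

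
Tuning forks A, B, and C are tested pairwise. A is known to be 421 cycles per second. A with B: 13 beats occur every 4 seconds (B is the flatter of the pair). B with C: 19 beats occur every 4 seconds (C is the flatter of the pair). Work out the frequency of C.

413 Hz

A–B: Beat frequency = 13/4 = 3.25 Hz.
B is below A, so f_B = 421 − 3.25 = 417.75 Hz.
B–C: Beat frequency = 19/4 = 4.75 Hz.
C is below B, so f_C = 417.75 − 4.75 = 413 Hz.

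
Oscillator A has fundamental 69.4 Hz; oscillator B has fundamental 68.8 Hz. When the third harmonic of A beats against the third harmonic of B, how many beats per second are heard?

1.8 Hz

Third harmonic of the first: 3·69.4 = 208.2 Hz.
Third harmonic of the second: 3·68.8 = 206.4 Hz.
f_beat = |208.2 − 206.4| = 1.8 Hz.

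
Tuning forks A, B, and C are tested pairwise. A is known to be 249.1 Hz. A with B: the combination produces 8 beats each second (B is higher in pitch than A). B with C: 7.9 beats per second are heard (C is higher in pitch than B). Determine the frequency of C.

B is above A, so f_B = 249.1 + 8 = 257.1 Hz.
C is above B, so f_C = 257.1 + 7.9 = 265 Hz.

265 Hz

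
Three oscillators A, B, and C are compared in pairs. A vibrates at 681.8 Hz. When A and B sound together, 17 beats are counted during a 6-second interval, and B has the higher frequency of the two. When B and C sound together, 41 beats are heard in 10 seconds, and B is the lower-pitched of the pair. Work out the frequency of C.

688.7333 Hz

A–B: Beat frequency = 17/6 = 2.8333 Hz.
B is above A, so f_B = 681.8 + 2.8333 = 684.6333 Hz.
B–C: Beat frequency = 41/10 = 4.1 Hz.
C is above B, so f_C = 684.6333 + 4.1 = 688.7333 Hz.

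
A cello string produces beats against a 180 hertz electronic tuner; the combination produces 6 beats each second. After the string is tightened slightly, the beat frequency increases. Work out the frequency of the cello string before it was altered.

|f − 180| = 6, so the cello string was at either 174 Hz or 186 Hz.
Increasing tension raises a string's frequency; the adjustment raises the cello string's frequency.
The beat rate rose, so the adjustment moved the cello string further from 180 Hz — it was already above the reference.

186 Hz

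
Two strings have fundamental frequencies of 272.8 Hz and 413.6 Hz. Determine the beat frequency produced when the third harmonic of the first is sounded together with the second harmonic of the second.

Third harmonic of the first: 3·272.8 = 818.4 Hz.
Second harmonic of the second: 2·413.6 = 827.2 Hz.
f_beat = |818.4 − 827.2| = 8.8 Hz.

8.8 Hz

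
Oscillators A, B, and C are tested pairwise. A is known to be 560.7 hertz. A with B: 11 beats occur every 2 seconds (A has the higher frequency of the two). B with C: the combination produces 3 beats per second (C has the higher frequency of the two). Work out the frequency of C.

A–B: Beat frequency = 11/2 = 5.5 Hz.
B is below A, so f_B = 560.7 − 5.5 = 555.2 Hz.
C is above B, so f_C = 555.2 + 3 = 558.2 Hz.

558.2 Hz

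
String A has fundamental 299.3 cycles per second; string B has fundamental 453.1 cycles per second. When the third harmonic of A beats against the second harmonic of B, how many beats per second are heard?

Third harmonic of the first: 3·299.3 = 897.9 Hz.
Second harmonic of the second: 2·453.1 = 906.2 Hz.
f_beat = |897.9 − 906.2| = 8.3 Hz.

8.3 Hz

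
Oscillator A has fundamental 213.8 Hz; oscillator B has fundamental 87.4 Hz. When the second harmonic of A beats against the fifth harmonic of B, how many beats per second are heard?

9.4 Hz

Second harmonic of the first: 2·213.8 = 427.6 Hz.
Fifth harmonic of the second: 5·87.4 = 437.0 Hz.
f_beat = |427.6 − 437.0| = 9.4 Hz.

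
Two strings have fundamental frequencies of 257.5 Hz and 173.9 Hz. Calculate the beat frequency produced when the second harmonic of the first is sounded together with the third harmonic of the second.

6.7 Hz

Second harmonic of the first: 2·257.5 = 515.0 Hz.
Third harmonic of the second: 3·173.9 = 521.7 Hz.
f_beat = |515.0 − 521.7| = 6.7 Hz.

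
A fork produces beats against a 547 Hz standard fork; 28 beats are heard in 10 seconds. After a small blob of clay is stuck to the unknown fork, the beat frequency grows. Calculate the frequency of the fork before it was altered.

544.2 Hz

Beat frequency = 28/10 = 2.8 Hz.
|f − 547| = 2.8, so the fork was at either 544.2 Hz or 549.8 Hz.
Adding mass to a fork lowers its frequency; the adjustment lowers the fork's frequency.
The beat rate rose, so the adjustment moved the fork further from 547 Hz — it was already below the reference.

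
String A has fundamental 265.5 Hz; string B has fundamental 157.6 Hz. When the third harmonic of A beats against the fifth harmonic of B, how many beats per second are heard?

8.5 Hz

Third harmonic of the first: 3·265.5 = 796.5 Hz.
Fifth harmonic of the second: 5·157.6 = 788.0 Hz.
f_beat = |796.5 − 788.0| = 8.5 Hz.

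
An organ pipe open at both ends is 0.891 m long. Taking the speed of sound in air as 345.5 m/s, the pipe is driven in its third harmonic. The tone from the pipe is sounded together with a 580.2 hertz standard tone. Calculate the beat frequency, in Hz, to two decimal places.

Open pipe: f_n = n·v/(2L) = 3·345.5/(2·0.891) = 581.6498 Hz.
f_beat = |581.6498 − 580.2| = 1.45 Hz.

1.45 Hz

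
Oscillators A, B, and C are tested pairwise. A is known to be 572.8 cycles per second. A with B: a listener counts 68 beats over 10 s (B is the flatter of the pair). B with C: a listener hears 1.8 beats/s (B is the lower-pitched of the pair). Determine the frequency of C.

A–B: Beat frequency = 68/10 = 6.8 Hz.
B is below A, so f_B = 572.8 − 6.8 = 566 Hz.
C is above B, so f_C = 566 + 1.8 = 567.8 Hz.

567.8 Hz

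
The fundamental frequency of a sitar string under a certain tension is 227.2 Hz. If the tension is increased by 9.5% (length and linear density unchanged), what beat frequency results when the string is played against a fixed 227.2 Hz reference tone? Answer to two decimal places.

10.55 Hz

For a string, f ∝ √T, so the new frequency is 227.2·√1.095 = 237.7472 Hz.
f_beat = |237.7472 − 227.2| = 10.55 Hz.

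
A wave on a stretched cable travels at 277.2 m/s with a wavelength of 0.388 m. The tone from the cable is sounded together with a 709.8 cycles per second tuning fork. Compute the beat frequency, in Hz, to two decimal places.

Source frequency f = v/λ = 277.2/0.388 = 714.4330 Hz.
f_beat = |714.4330 − 709.8| = 4.63 Hz.

4.63 Hz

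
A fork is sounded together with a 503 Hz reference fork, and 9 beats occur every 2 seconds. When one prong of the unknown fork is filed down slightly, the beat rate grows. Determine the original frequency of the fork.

Beat frequency = 9/2 = 4.5 Hz.
|f − 503| = 4.5, so the fork was at either 498.5 Hz or 507.5 Hz.
Filing a prong removes mass and raises the fork's frequency; the adjustment raises the fork's frequency.
The beat rate rose, so the adjustment moved the fork further from 503 Hz — it was already above the reference.

507.5 Hz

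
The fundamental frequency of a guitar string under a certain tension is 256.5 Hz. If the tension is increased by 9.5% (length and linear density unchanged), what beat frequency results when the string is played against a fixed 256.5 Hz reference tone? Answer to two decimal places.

For a string, f ∝ √T, so the new frequency is 256.5·√1.095 = 268.4074 Hz.
f_beat = |268.4074 − 256.5| = 11.91 Hz.

11.91 Hz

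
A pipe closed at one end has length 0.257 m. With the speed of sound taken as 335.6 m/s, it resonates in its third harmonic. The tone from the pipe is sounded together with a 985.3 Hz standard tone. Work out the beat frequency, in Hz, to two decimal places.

Closed pipe (odd harmonics): f_n = n·v/(4L) = 3·335.6/(4·0.257) = 979.3774 Hz.
f_beat = |979.3774 − 985.3| = 5.92 Hz.

5.92 Hz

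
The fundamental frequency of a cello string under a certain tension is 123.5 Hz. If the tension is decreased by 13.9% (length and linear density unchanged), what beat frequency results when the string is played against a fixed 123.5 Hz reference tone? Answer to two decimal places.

For a string, f ∝ √T, so the new frequency is 123.5·√0.861 = 114.5958 Hz.
f_beat = |114.5958 − 123.5| = 8.90 Hz.

8.90 Hz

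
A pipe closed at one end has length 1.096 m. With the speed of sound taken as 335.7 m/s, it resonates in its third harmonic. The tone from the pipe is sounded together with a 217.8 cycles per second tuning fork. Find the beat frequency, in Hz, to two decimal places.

11.92 Hz

Closed pipe (odd harmonics): f_n = n·v/(4L) = 3·335.7/(4·1.096) = 229.7217 Hz.
f_beat = |229.7217 − 217.8| = 11.92 Hz.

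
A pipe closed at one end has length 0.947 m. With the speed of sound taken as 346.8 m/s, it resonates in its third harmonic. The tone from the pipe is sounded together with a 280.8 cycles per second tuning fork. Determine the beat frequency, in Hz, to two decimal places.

Closed pipe (odd harmonics): f_n = n·v/(4L) = 3·346.8/(4·0.947) = 274.6568 Hz.
f_beat = |274.6568 − 280.8| = 6.14 Hz.

6.14 Hz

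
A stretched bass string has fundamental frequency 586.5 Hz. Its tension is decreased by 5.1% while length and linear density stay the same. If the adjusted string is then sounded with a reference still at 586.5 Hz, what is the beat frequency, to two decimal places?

15.15 Hz

For a string, f ∝ √T, so the new frequency is 586.5·√0.949 = 571.3485 Hz.
f_beat = |571.3485 − 586.5| = 15.15 Hz.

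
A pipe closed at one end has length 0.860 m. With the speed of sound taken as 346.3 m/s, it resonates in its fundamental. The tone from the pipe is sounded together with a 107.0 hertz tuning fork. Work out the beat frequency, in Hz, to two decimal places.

Closed pipe (odd harmonics): f_n = n·v/(4L) = 1·346.3/(4·0.860) = 100.6686 Hz.
f_beat = |100.6686 − 107.0| = 6.33 Hz.

6.33 Hz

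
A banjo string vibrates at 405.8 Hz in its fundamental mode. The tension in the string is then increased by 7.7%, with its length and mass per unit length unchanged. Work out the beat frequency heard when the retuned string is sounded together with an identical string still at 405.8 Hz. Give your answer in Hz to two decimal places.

15.33 Hz

For a string, f ∝ √T, so the new frequency is 405.8·√1.077 = 421.1336 Hz.
f_beat = |421.1336 − 405.8| = 15.33 Hz.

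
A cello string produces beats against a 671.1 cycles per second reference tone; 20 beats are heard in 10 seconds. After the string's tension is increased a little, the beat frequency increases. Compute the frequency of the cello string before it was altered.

Beat frequency = 20/10 = 2 Hz.
|f − 671.1| = 2, so the cello string was at either 669.1 Hz or 673.1 Hz.
Higher tension means higher frequency; the adjustment raises the cello string's frequency.
The beat rate rose, so the adjustment moved the cello string further from 671.1 Hz — it was already above the reference.

673.1 Hz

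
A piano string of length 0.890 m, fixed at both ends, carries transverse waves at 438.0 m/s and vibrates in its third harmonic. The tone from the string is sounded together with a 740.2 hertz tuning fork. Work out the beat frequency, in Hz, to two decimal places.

2.00 Hz

For a string fixed at both ends, f_n = n·v/(2L) = 3·438.0/(2·0.890) = 738.2022 Hz.
f_beat = |738.2022 − 740.2| = 2.00 Hz.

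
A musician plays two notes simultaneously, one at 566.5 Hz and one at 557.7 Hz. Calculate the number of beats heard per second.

8.8 Hz

f_beat = |f₁ − f₂|.
|566.5 − 557.7| = 8.8 Hz.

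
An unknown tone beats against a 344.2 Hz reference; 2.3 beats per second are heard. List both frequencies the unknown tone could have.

341.9 Hz or 346.5 Hz

|f − 344.2| = 2.3, so f = 344.2 ± 2.3.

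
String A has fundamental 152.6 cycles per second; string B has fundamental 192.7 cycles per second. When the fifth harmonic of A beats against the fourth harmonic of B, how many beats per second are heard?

7.8 Hz

Fifth harmonic of the first: 5·152.6 = 763.0 Hz.
Fourth harmonic of the second: 4·192.7 = 770.8 Hz.
f_beat = |763.0 − 770.8| = 7.8 Hz.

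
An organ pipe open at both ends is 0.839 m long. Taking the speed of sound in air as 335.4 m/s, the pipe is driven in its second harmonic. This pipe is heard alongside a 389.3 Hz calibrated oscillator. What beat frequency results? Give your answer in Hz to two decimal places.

10.46 Hz

Open pipe: f_n = n·v/(2L) = 2·335.4/(2·0.839) = 399.7616 Hz.
f_beat = |399.7616 − 389.3| = 10.46 Hz.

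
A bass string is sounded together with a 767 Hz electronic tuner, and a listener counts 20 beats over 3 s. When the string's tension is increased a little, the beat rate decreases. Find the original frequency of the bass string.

Beat frequency = 20/3 = 6.6667 Hz.
|f − 767| = 6.6667, so the bass string was at either 760.3333 Hz or 773.6667 Hz.
Higher tension means higher frequency; the adjustment raises the bass string's frequency.
The beat rate fell, so the adjustment moved the bass string toward 767 Hz — it must have started below the reference.

760.3333 Hz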